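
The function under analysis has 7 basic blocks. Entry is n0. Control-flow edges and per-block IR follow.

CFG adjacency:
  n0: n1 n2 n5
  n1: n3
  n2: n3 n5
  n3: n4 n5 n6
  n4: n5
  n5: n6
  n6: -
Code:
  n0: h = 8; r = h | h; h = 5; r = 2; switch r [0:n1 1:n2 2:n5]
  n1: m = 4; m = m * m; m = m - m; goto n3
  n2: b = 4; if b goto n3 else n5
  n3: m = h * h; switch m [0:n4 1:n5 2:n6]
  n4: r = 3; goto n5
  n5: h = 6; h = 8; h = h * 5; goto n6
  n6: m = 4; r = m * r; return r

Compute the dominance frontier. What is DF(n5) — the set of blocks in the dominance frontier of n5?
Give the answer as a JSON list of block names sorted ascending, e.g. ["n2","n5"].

idom tree: n1←n0 n2←n0 n3←n0 n4←n3 n5←n0 n6←n0
Join-block Dom:
  n3: preds {n1,n2}: {n0,n1} ∩ {n0,n2} = {n0}; idom=n0
  n5: preds {n0,n2,n3,n4}: {n0} ∩ {n0,n2} ∩ {n0,n3} ∩ {n0,n3,n4} = {n0}; idom=n0
  n6: preds {n3,n5}: {n0,n3} ∩ {n0,n5} = {n0}; idom=n0

DF derivation:
  join n3 pred n1: n1 stop@n0
  join n3 pred n2: n2 stop@n0
  join n5 pred n0: · stop@n0
  join n5 pred n2: n2 stop@n0
  join n5 pred n3: n3 stop@n0
  join n5 pred n4: n4→n3 stop@n0
  join n6 pred n3: n3 stop@n0
  join n6 pred n5: n5 stop@n0
  n0: DF=∅
  n1: DF={n3}
  n2: DF={n3,n5}
  n3: DF={n5,n6}
  n4: DF={n5}
  n5: DF={n6}
  n6: DF=∅

DF(n5) = ["n6"]

Answer: ["n6"]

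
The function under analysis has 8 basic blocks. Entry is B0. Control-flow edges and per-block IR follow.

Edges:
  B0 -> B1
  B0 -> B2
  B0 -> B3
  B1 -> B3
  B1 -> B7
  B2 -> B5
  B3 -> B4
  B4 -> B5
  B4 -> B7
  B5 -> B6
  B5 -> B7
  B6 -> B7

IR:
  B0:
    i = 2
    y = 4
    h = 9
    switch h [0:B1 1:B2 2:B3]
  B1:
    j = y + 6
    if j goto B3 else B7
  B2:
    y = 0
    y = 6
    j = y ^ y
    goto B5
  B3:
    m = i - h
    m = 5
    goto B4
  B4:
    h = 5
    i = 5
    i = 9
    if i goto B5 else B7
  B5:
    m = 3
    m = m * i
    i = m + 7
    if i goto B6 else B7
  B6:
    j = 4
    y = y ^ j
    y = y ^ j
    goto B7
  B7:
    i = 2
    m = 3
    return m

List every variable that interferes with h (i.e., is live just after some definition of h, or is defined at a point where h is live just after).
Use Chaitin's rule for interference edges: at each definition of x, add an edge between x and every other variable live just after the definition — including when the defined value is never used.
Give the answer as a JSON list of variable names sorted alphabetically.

Block summaries:
  B0 def {h,i,y} use ∅
  B1 def {j} use {y}
  B2 def {j,y} use ∅
  B3 def {m} use {h,i}
  B4 def {h,i} use ∅
  B5 def {i,m} use {i}
  B6 def {j,y} use {y}
  B7 def {i,m} use ∅

Liveness:
  B0 li=∅ lo={h,i,y}
  B1 li={h,i,y} lo={h,i,y}
  B2 li={i} lo={i,y}
  B3 li={h,i,y} lo={y}
  B4 li={y} lo={i,y}
  B5 li={i,y} lo={y}
  B6 li={y} lo=∅
  B7 li=∅ lo=∅

Conflict graph:
  h — {i,j,y}
  i — {h,j,m,y}
  j — {h,i,y}
  m — {i,y}
  y — {h,i,j,m}

N(h) = ["i", "j", "y"]

Answer: ["i", "j", "y"]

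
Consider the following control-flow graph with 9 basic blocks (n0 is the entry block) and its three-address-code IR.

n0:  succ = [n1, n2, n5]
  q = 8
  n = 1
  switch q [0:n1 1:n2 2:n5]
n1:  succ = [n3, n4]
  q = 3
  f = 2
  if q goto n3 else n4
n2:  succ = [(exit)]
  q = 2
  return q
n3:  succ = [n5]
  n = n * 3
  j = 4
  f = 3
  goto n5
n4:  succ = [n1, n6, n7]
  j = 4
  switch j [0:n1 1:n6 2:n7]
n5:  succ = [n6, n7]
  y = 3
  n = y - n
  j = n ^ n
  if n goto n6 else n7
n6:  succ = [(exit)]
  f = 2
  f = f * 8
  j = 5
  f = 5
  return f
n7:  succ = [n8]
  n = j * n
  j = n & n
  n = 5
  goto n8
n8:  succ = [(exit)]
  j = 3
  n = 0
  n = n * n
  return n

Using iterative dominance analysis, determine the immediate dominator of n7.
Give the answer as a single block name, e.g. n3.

Answer: n0

Derivation:
idom tree: n1←n0 n2←n0 n3←n1 n4←n1 n5←n0 n6←n0 n7←n0 n8←n7
Dom∩ at merges:
  n1: preds {n0,n4}: {n0} ∩ {n0,n1,n4} = {n0}; idom=n0
  n5: preds {n0,n3}: {n0} ∩ {n0,n1,n3} = {n0}; idom=n0
  n6: preds {n4,n5}: {n0,n1,n4} ∩ {n0,n5} = {n0}; idom=n0
  n7: preds {n4,n5}: {n0,n1,n4} ∩ {n0,n5} = {n0}; idom=n0

idom(n7) = n0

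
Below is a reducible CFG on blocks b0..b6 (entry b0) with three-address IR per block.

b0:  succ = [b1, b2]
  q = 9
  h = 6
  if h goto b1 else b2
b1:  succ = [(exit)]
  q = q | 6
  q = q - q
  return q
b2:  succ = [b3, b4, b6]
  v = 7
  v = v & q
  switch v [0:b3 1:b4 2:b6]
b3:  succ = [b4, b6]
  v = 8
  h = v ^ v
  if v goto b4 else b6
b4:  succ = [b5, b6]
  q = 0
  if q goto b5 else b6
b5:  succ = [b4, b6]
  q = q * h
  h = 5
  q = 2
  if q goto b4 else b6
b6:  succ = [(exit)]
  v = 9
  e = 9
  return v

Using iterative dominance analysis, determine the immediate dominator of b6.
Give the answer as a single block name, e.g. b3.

Answer: b2

Derivation:
idom tree: b1←b0 b2←b0 b3←b2 b4←b2 b5←b4 b6←b2
Dom∩ at merges:
  b4: preds {b2,b3,b5}: {b0,b2} ∩ {b0,b2,b3} ∩ {b0,b2,b4,b5} = {b0,b2}; idom=b2
  b6: preds {b2,b3,b4,b5}: {b0,b2} ∩ {b0,b2,b3} ∩ {b0,b2,b4} ∩ {b0,b2,b4,b5} = {b0,b2}; idom=b2

idom(b6) = b2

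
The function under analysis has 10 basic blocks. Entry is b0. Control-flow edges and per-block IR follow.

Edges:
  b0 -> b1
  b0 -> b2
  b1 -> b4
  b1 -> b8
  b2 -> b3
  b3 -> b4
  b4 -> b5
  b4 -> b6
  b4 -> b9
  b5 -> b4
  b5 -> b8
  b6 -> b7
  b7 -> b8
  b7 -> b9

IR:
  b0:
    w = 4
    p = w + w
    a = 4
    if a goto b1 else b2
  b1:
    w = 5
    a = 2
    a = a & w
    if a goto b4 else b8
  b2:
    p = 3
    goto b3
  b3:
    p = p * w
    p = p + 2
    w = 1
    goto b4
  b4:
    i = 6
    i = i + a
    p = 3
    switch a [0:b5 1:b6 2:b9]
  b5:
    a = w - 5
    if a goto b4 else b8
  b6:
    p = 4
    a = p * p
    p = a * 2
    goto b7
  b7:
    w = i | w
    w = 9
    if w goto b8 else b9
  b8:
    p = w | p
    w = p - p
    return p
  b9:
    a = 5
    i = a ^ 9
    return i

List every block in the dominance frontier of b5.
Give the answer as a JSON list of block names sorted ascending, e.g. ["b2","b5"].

Answer: ["b4", "b8"]

Analysis:
idom tree: b1←b0 b2←b0 b3←b2 b4←b0 b5←b4 b6←b4 b7←b6 b8←b0 b9←b4
Join-block Dom:
  b4: preds {b1,b3,b5}: {b0,b1} ∩ {b0,b2,b3} ∩ {b0,b4,b5} = {b0}; idom=b0
  b8: preds {b1,b5,b7}: {b0,b1} ∩ {b0,b4,b5} ∩ {b0,b4,b6,b7} = {b0}; idom=b0
  b9: preds {b4,b7}: {b0,b4} ∩ {b0,b4,b6,b7} = {b0,b4}; idom=b4

DF walk-up:
  join b4 pred b1: b1 stop@b0
  join b4 pred b3: b3→b2 stop@b0
  join b4 pred b5: b5→b4 stop@b0
  join b8 pred b1: b1 stop@b0
  join b8 pred b5: b5→b4 stop@b0
  join b8 pred b7: b7→b6→b4 stop@b0
  join b9 pred b4: · stop@b4
  join b9 pred b7: b7→b6 stop@b4
  DF(b0)=∅
  DF(b1)={b4,b8}
  DF(b2)={b4}
  DF(b3)={b4}
  DF(b4)={b4,b8}
  DF(b5)={b4,b8}
  DF(b6)={b8,b9}
  DF(b7)={b8,b9}
  DF(b8)=∅
  DF(b9)=∅

DF(b5) = ["b4", "b8"]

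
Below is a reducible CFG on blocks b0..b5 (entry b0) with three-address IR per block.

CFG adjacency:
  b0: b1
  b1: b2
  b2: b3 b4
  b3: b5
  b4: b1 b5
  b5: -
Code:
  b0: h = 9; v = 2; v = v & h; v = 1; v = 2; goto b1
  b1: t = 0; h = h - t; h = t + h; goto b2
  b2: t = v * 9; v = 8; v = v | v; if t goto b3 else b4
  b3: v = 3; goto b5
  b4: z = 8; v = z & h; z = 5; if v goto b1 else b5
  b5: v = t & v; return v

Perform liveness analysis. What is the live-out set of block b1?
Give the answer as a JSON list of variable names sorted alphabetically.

Per-block:
  b0: def={h,v} ue=∅
  b1: def={h,t} ue={h}
  b2: def={t,v} ue={v}
  b3: def={v} ue=∅
  b4: def={v,z} ue={h}
  b5: def={v} ue={t,v}

Backward fixpoint:
  live b0: ∅→{h,v}
  live b1: {h,v}→{h,v}
  live b2: {h,v}→{h,t}
  live b3: {t}→{t,v}
  live b4: {h,t}→{h,t,v}
  live b5: {t,v}→∅

live-out(b1) = ["h", "v"]

Answer: ["h", "v"]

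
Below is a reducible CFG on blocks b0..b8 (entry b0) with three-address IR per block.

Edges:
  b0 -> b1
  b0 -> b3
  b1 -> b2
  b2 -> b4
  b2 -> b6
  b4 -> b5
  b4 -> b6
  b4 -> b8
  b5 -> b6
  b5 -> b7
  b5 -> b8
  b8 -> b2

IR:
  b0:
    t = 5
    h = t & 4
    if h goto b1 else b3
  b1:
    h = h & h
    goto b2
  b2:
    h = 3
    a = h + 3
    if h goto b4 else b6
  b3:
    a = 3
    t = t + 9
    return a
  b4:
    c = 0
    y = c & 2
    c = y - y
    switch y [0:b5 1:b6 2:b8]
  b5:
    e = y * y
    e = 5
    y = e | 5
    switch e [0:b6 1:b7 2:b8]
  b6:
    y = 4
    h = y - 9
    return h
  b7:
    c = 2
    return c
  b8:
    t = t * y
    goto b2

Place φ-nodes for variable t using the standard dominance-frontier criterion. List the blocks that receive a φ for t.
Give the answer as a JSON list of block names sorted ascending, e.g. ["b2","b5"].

Answer: ["b2"]

Working:
idom tree: b1←b0 b2←b1 b3←b0 b4←b2 b5←b4 b6←b2 b7←b5 b8←b4
Dom at joins:
  b2: preds {b1,b8}: {b0,b1} ∩ {b0,b1,b2,b4,b8} = {b0,b1}; idom=b1
  b6: preds {b2,b4,b5}: {b0,b1,b2} ∩ {b0,b1,b2,b4} ∩ {b0,b1,b2,b4,b5} = {b0,b1,b2}; idom=b2
  b8: preds {b4,b5}: {b0,b1,b2,b4} ∩ {b0,b1,b2,b4,b5} = {b0,b1,b2,b4}; idom=b4

DF walk-up:
  b2←b1: walk · to b1
  b2←b8: walk b8→b4→b2 to b1
  b6←b2: walk · to b2
  b6←b4: walk b4 to b2
  b6←b5: walk b5→b4 to b2
  b8←b4: walk · to b4
  b8←b5: walk b5 to b4
  b0 → ∅
  b1 → ∅
  b2 → {b2}
  b3 → ∅
  b4 → {b2,b6}
  b5 → {b6,b8}
  b6 → ∅
  b7 → ∅
  b8 → {b2}

φ for t: defs {b0,b3,b8}
  DF⁺ = {b2}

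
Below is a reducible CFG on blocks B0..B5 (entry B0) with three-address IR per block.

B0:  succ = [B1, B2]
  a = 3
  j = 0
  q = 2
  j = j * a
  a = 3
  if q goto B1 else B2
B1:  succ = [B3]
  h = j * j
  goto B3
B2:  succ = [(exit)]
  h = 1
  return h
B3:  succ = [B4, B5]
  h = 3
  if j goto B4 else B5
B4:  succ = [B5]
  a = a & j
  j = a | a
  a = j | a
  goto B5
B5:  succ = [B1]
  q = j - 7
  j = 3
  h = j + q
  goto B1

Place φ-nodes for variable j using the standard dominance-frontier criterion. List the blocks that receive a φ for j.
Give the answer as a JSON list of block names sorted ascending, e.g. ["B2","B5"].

Answer: ["B1", "B5"]

Derivation:
idom tree: B1←B0 B2←B0 B3←B1 B4←B3 B5←B3
Dom∩ at merges:
  B1: preds {B0,B5}: {B0} ∩ {B0,B1,B3,B5} = {B0}; idom=B0
  B5: preds {B3,B4}: {B0,B1,B3} ∩ {B0,B1,B3,B4} = {B0,B1,B3}; idom=B3

Frontier:
  join B1 pred B0: · stop@B0
  join B1 pred B5: B5→B3→B1 stop@B0
  join B5 pred B3: · stop@B3
  join B5 pred B4: B4 stop@B3
  B0 → ∅
  B1 → {B1}
  B2 → ∅
  B3 → {B1}
  B4 → {B5}
  B5 → {B1}

φ for j: defs {B0,B4,B5}
  DF⁺ = {B1,B5}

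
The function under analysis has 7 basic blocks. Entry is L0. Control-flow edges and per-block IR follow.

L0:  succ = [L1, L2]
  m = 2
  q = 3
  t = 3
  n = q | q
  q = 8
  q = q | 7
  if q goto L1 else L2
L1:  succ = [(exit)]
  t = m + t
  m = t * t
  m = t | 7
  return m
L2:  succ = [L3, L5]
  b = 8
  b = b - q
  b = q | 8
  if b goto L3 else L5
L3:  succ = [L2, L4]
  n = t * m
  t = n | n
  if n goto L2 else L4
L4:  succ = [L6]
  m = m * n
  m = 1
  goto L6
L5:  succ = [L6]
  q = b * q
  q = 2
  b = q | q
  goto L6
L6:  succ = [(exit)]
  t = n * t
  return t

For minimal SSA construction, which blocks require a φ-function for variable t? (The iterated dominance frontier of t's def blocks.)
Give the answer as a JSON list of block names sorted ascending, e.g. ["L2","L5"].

Answer: ["L2", "L6"]

Working:
idom tree: L1←L0 L2←L0 L3←L2 L4←L3 L5←L2 L6←L2
Dom at joins:
  L2: preds {L0,L3}: {L0} ∩ {L0,L2,L3} = {L0}; idom=L0
  L6: preds {L4,L5}: {L0,L2,L3,L4} ∩ {L0,L2,L5} = {L0,L2}; idom=L2

Frontier:
  L2←L0: walk · to L0
  L2←L3: walk L3→L2 to L0
  L6←L4: walk L4→L3 to L2
  L6←L5: walk L5 to L2
  L0: DF=∅
  L1: DF=∅
  L2: DF={L2}
  L3: DF={L2,L6}
  L4: DF={L6}
  L5: DF={L6}
  L6: DF=∅

φ for t: defs {L0,L1,L3,L6}
  DF⁺ = {L2,L6}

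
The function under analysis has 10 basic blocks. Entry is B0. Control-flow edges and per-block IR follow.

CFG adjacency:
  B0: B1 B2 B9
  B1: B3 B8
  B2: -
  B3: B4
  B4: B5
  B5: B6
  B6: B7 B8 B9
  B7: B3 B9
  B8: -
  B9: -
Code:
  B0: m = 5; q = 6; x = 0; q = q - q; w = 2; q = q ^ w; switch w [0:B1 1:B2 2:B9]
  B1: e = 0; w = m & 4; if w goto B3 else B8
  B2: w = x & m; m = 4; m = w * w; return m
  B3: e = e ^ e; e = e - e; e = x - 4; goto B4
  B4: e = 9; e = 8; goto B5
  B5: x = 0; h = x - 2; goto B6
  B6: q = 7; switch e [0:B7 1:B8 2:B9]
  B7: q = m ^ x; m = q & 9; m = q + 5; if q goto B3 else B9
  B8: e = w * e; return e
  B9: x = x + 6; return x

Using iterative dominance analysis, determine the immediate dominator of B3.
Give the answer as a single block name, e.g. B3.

idom tree: B1←B0 B2←B0 B3←B1 B4←B3 B5←B4 B6←B5 B7←B6 B8←B1 B9←B0
Join-block Dom:
  B3: preds {B1,B7}: {B0,B1} ∩ {B0,B1,B3,B4,B5,B6,B7} = {B0,B1}; idom=B1
  B8: preds {B1,B6}: {B0,B1} ∩ {B0,B1,B3,B4,B5,B6} = {B0,B1}; idom=B1
  B9: preds {B0,B6,B7}: {B0} ∩ {B0,B1,B3,B4,B5,B6} ∩ {B0,B1,B3,B4,B5,B6,B7} = {B0}; idom=B0

idom(B3) = B1

Answer: B1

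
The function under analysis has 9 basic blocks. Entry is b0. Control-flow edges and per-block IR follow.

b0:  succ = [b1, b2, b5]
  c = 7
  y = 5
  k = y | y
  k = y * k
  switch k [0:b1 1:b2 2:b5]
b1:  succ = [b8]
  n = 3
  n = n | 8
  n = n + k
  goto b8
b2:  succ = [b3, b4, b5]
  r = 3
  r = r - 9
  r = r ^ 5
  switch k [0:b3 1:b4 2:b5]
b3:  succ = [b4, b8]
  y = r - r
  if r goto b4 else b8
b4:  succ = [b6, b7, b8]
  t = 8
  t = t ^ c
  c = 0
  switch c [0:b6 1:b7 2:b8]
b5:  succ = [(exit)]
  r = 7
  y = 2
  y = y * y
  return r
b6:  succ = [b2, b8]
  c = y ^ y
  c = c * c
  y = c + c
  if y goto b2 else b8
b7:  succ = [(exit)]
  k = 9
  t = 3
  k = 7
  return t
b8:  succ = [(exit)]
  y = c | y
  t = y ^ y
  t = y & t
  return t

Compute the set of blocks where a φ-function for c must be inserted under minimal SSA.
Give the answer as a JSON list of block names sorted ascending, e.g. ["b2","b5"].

Answer: ["b2", "b5", "b8"]

Derivation:
idom tree: b1←b0 b2←b0 b3←b2 b4←b2 b5←b0 b6←b4 b7←b4 b8←b0
Join-block Dom:
  b2: preds {b0,b6}: {b0} ∩ {b0,b2,b4,b6} = {b0}; idom=b0
  b4: preds {b2,b3}: {b0,b2} ∩ {b0,b2,b3} = {b0,b2}; idom=b2
  b5: preds {b0,b2}: {b0} ∩ {b0,b2} = {b0}; idom=b0
  b8: preds {b1,b3,b4,b6}: {b0,b1} ∩ {b0,b2,b3} ∩ {b0,b2,b4} ∩ {b0,b2,b4,b6} = {b0}; idom=b0

Frontier:
  join b2 pred b0: · stop@b0
  join b2 pred b6: b6→b4→b2 stop@b0
  join b4 pred b2: · stop@b2
  join b4 pred b3: b3 stop@b2
  join b5 pred b0: · stop@b0
  join b5 pred b2: b2 stop@b0
  join b8 pred b1: b1 stop@b0
  join b8 pred b3: b3→b2 stop@b0
  join b8 pred b4: b4→b2 stop@b0
  join b8 pred b6: b6→b4→b2 stop@b0
  b0 → ∅
  b1 → {b8}
  b2 → {b2,b5,b8}
  b3 → {b4,b8}
  b4 → {b2,b8}
  b5 → ∅
  b6 → {b2,b8}
  b7 → ∅
  b8 → ∅

φ for c: defs {b0,b4,b6}
  DF⁺ = {b2,b5,b8}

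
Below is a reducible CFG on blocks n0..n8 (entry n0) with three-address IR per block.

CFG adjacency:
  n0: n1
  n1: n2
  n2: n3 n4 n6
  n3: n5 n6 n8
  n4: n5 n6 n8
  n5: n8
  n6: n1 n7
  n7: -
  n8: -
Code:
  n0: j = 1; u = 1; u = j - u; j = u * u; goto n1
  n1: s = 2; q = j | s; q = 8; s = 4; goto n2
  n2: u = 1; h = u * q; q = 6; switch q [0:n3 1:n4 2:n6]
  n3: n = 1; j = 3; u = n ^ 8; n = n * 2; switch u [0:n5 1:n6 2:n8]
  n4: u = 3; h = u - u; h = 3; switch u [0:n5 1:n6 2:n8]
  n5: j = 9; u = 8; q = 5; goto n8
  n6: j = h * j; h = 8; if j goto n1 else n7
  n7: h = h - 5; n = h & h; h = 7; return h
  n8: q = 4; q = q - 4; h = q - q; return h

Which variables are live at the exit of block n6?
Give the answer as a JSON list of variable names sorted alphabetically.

def/use:
  n0: {j,u} / ∅
  n1: {q,s} / {j}
  n2: {h,q,u} / {q}
  n3: {j,n,u} / ∅
  n4: {h,u} / ∅
  n5: {j,q,u} / ∅
  n6: {h,j} / {h,j}
  n7: {h,n} / {h}
  n8: {h,q} / ∅

Backward fixpoint:
  n0: in=∅ out={j}
  n1: in={j} out={j,q}
  n2: in={j,q} out={h,j}
  n3: in={h} out={h,j}
  n4: in={j} out={h,j}
  n5: in=∅ out=∅
  n6: in={h,j} out={h,j}
  n7: in={h} out=∅
  n8: in=∅ out=∅

live-out(n6) = ["h", "j"]

Answer: ["h", "j"]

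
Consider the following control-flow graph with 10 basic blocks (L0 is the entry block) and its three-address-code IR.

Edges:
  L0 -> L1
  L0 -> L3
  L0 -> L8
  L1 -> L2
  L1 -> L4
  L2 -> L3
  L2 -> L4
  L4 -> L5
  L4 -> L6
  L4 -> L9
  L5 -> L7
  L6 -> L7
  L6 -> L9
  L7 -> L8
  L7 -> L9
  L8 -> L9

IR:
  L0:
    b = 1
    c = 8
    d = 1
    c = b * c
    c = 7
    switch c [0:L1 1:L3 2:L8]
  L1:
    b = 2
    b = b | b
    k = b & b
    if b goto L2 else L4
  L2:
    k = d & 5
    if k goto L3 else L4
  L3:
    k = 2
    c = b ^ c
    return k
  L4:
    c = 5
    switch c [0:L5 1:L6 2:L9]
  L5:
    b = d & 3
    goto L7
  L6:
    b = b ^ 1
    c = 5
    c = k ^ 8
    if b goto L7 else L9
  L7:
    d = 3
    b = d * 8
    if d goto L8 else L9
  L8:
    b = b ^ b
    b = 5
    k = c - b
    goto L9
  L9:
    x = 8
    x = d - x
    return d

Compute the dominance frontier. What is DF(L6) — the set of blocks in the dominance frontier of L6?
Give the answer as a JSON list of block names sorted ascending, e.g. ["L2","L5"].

idom tree: L1←L0 L2←L1 L3←L0 L4←L1 L5←L4 L6←L4 L7←L4 L8←L0 L9←L0
Join-block Dom:
  L3: preds {L0,L2}: {L0} ∩ {L0,L1,L2} = {L0}; idom=L0
  L4: preds {L1,L2}: {L0,L1} ∩ {L0,L1,L2} = {L0,L1}; idom=L1
  L7: preds {L5,L6}: {L0,L1,L4,L5} ∩ {L0,L1,L4,L6} = {L0,L1,L4}; idom=L4
  L8: preds {L0,L7}: {L0} ∩ {L0,L1,L4,L7} = {L0}; idom=L0
  L9: preds {L4,L6,L7,L8}: {L0,L1,L4} ∩ {L0,L1,L4,L6} ∩ {L0,L1,L4,L7} ∩ {L0,L8} = {L0}; idom=L0

DF derivation:
  join L3 pred L0: · stop@L0
  join L3 pred L2: L2→L1 stop@L0
  join L4 pred L1: · stop@L1
  join L4 pred L2: L2 stop@L1
  join L7 pred L5: L5 stop@L4
  join L7 pred L6: L6 stop@L4
  join L8 pred L0: · stop@L0
  join L8 pred L7: L7→L4→L1 stop@L0
  join L9 pred L4: L4→L1 stop@L0
  join L9 pred L6: L6→L4→L1 stop@L0
  join L9 pred L7: L7→L4→L1 stop@L0
  join L9 pred L8: L8 stop@L0
  DF(L0)=∅
  DF(L1)={L3,L8,L9}
  DF(L2)={L3,L4}
  DF(L3)=∅
  DF(L4)={L8,L9}
  DF(L5)={L7}
  DF(L6)={L7,L9}
  DF(L7)={L8,L9}
  DF(L8)={L9}
  DF(L9)=∅

DF(L6) = ["L7", "L9"]

Answer: ["L7", "L9"]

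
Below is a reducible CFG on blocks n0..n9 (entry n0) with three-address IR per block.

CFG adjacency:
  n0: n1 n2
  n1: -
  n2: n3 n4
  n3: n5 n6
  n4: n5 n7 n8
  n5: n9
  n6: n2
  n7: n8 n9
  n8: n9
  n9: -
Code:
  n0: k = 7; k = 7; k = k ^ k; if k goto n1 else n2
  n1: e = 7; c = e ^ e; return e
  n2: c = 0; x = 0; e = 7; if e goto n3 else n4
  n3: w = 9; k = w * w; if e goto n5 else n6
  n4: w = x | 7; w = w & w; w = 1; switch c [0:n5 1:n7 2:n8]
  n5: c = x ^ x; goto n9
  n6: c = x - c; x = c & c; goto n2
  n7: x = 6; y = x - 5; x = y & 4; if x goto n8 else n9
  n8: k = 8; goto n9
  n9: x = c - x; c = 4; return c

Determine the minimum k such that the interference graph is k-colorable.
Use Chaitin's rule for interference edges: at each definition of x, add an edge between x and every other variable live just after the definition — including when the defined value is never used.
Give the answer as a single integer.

Answer: 4

Derivation:
Block summaries:
  n0 def {k} use ∅
  n1 def {c,e} use ∅
  n2 def {c,e,x} use ∅
  n3 def {k,w} use {e}
  n4 def {w} use {c,x}
  n5 def {c} use {x}
  n6 def {c,x} use {c,x}
  n7 def {x,y} use ∅
  n8 def {k} use ∅
  n9 def {c,x} use {c,x}

Liveness:
  n0: in=∅ out=∅
  n1: in=∅ out=∅
  n2: in=∅ out={c,e,x}
  n3: in={c,e,x} out={c,x}
  n4: in={c,x} out={c,x}
  n5: in={x} out={c,x}
  n6: in={c,x} out=∅
  n7: in={c} out={c,x}
  n8: in={c,x} out={c,x}
  n9: in={c,x} out=∅

Conflict graph:
  c — {e,k,w,x,y}
  e — {c,k,w,x}
  k — {c,e,x}
  w — {c,e,x}
  x — {c,e,k,w}
  y — {c}

Colouring:
  {c,e,k,x} pairwise interfere (4-clique) ⇒ χ ≥ 4
  assign c→r0 e→r1 k→r3 w→r3 x→r2 y→r1 — no edge inside a register ⇒ χ ≤ 4
  χ = 4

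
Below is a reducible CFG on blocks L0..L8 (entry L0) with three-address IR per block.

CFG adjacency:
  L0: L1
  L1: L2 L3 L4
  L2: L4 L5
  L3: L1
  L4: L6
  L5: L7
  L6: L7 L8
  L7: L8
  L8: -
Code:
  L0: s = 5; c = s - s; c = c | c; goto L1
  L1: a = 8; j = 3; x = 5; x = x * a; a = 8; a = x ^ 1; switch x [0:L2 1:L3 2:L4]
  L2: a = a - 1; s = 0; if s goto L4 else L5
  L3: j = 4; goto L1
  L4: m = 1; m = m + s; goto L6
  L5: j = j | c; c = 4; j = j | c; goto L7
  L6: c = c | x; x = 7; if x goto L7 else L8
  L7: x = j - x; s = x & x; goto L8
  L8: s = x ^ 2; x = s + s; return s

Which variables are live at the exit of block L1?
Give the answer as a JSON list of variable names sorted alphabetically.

Answer: ["a", "c", "j", "s", "x"]

Analysis:
Block summaries:
  L0: {c,s} / ∅
  L1: {a,j,x} / ∅
  L2: {a,s} / {a}
  L3: {j} / ∅
  L4: {m} / {s}
  L5: {c,j} / {c,j}
  L6: {c,x} / {c,x}
  L7: {s,x} / {j,x}
  L8: {s,x} / {x}

Live sets:
  live L0: ∅→{c,s}
  live L1: {c,s}→{a,c,j,s,x}
  live L2: {a,c,j,x}→{c,j,s,x}
  live L3: {c,s}→{c,s}
  live L4: {c,j,s,x}→{c,j,x}
  live L5: {c,j,x}→{j,x}
  live L6: {c,j,x}→{j,x}
  live L7: {j,x}→{x}
  live L8: {x}→∅

live-out(L1) = ["a", "c", "j", "s", "x"]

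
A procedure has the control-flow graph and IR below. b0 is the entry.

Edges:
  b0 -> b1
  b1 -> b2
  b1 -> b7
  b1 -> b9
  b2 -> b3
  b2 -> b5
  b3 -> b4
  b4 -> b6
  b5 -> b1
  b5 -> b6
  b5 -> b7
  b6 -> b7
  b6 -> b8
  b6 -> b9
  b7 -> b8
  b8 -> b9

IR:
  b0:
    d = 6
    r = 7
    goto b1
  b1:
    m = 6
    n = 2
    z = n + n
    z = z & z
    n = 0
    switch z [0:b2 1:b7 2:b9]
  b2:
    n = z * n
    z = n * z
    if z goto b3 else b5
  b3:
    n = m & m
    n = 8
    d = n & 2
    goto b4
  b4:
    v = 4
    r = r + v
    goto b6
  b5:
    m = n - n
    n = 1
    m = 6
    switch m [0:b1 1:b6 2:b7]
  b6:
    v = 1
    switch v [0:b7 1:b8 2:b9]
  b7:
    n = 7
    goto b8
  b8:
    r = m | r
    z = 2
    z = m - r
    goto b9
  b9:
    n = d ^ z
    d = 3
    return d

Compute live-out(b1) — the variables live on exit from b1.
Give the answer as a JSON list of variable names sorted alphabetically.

Answer: ["d", "m", "n", "r", "z"]

Analysis:
Block summaries:
  b0: {d,r} / ∅
  b1: {m,n,z} / ∅
  b2: {n,z} / {n,z}
  b3: {d,n} / {m}
  b4: {r,v} / {r}
  b5: {m,n} / {n}
  b6: {v} / ∅
  b7: {n} / ∅
  b8: {r,z} / {m,r}
  b9: {d,n} / {d,z}

Liveness:
  b0: in=∅ out={d,r}
  b1: in={d,r} out={d,m,n,r,z}
  b2: in={d,m,n,r,z} out={d,m,n,r,z}
  b3: in={m,r,z} out={d,m,r,z}
  b4: in={d,m,r,z} out={d,m,r,z}
  b5: in={d,n,r,z} out={d,m,r,z}
  b6: in={d,m,r,z} out={d,m,r,z}
  b7: in={d,m,r} out={d,m,r}
  b8: in={d,m,r} out={d,z}
  b9: in={d,z} out=∅

live-out(b1) = ["d", "m", "n", "r", "z"]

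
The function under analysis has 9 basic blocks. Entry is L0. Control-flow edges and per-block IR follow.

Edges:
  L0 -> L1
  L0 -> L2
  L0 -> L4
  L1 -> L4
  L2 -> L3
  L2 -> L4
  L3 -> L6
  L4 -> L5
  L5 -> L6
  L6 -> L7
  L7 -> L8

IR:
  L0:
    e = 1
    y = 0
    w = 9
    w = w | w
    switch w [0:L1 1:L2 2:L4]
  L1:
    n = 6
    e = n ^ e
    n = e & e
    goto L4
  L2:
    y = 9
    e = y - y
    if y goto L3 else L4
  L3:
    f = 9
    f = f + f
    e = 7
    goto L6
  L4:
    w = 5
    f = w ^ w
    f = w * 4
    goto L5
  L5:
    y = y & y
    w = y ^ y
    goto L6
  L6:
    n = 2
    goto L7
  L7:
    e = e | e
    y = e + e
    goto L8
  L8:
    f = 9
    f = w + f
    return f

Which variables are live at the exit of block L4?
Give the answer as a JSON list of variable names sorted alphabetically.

Answer: ["e", "y"]

Working:
Per-block:
  L0 def {e,w,y} use ∅
  L1 def {e,n} use {e}
  L2 def {e,y} use ∅
  L3 def {e,f} use ∅
  L4 def {f,w} use ∅
  L5 def {w,y} use {y}
  L6 def {n} use ∅
  L7 def {e,y} use {e}
  L8 def {f} use {w}

Backward fixpoint:
  live L0: ∅→{e,w,y}
  live L1: {e,y}→{e,y}
  live L2: {w}→{e,w,y}
  live L3: {w}→{e,w}
  live L4: {e,y}→{e,y}
  live L5: {e,y}→{e,w}
  live L6: {e,w}→{e,w}
  live L7: {e,w}→{w}
  live L8: {w}→∅

live-out(L4) = ["e", "y"]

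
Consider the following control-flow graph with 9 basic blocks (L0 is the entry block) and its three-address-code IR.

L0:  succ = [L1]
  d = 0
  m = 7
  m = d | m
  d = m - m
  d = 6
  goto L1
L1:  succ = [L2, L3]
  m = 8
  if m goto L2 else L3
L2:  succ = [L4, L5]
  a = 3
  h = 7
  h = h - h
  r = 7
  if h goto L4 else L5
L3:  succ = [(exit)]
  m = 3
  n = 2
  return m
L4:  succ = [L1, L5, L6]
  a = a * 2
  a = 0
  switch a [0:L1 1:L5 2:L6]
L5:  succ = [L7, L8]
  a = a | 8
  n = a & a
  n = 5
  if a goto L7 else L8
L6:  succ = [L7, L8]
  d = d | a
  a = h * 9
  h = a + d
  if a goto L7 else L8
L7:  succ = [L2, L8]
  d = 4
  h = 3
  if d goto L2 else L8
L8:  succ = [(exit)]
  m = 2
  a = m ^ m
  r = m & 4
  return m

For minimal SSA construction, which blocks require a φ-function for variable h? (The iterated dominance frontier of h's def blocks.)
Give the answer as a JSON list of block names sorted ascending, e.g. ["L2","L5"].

Answer: ["L1", "L2", "L7", "L8"]

Analysis:
idom tree: L1←L0 L2←L1 L3←L1 L4←L2 L5←L2 L6←L4 L7←L2 L8←L2
Dom at joins:
  L1: preds {L0,L4}: {L0} ∩ {L0,L1,L2,L4} = {L0}; idom=L0
  L2: preds {L1,L7}: {L0,L1} ∩ {L0,L1,L2,L7} = {L0,L1}; idom=L1
  L5: preds {L2,L4}: {L0,L1,L2} ∩ {L0,L1,L2,L4} = {L0,L1,L2}; idom=L2
  L7: preds {L5,L6}: {L0,L1,L2,L5} ∩ {L0,L1,L2,L4,L6} = {L0,L1,L2}; idom=L2
  L8: preds {L5,L6,L7}: {L0,L1,L2,L5} ∩ {L0,L1,L2,L4,L6} ∩ {L0,L1,L2,L7} = {L0,L1,L2}; idom=L2

DF walk-up:
  L1←L0: walk · to L0
  L1←L4: walk L4→L2→L1 to L0
  L2←L1: walk · to L1
  L2←L7: walk L7→L2 to L1
  L5←L2: walk · to L2
  L5←L4: walk L4 to L2
  L7←L5: walk L5 to L2
  L7←L6: walk L6→L4 to L2
  L8←L5: walk L5 to L2
  L8←L6: walk L6→L4 to L2
  L8←L7: walk L7 to L2
  L0 → ∅
  L1 → {L1}
  L2 → {L1,L2}
  L3 → ∅
  L4 → {L1,L5,L7,L8}
  L5 → {L7,L8}
  L6 → {L7,L8}
  L7 → {L2,L8}
  L8 → ∅

φ for h: defs {L2,L6,L7}
  DF⁺ = {L1,L2,L7,L8}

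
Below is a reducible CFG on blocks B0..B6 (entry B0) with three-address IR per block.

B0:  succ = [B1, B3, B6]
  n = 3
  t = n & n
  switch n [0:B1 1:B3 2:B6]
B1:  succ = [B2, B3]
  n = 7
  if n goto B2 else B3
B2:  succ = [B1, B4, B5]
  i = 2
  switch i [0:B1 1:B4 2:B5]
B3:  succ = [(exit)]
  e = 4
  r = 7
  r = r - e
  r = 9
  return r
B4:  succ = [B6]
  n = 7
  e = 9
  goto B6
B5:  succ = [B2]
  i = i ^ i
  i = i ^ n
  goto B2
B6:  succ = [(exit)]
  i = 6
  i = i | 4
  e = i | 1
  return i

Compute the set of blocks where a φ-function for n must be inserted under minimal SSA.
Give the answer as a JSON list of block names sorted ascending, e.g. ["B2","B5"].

Answer: ["B1", "B3", "B6"]

Analysis:
idom tree: B1←B0 B2←B1 B3←B0 B4←B2 B5←B2 B6←B0
Join-block Dom:
  B1: preds {B0,B2}: {B0} ∩ {B0,B1,B2} = {B0}; idom=B0
  B2: preds {B1,B5}: {B0,B1} ∩ {B0,B1,B2,B5} = {B0,B1}; idom=B1
  B3: preds {B0,B1}: {B0} ∩ {B0,B1} = {B0}; idom=B0
  B6: preds {B0,B4}: {B0} ∩ {B0,B1,B2,B4} = {B0}; idom=B0

DF derivation:
  B1←B0: walk · to B0
  B1←B2: walk B2→B1 to B0
  B2←B1: walk · to B1
  B2←B5: walk B5→B2 to B1
  B3←B0: walk · to B0
  B3←B1: walk B1 to B0
  B6←B0: walk · to B0
  B6←B4: walk B4→B2→B1 to B0
  B0 → ∅
  B1 → {B1,B3,B6}
  B2 → {B1,B2,B6}
  B3 → ∅
  B4 → {B6}
  B5 → {B2}
  B6 → ∅

φ for n: defs {B0,B1,B4}
  DF⁺ = {B1,B3,B6}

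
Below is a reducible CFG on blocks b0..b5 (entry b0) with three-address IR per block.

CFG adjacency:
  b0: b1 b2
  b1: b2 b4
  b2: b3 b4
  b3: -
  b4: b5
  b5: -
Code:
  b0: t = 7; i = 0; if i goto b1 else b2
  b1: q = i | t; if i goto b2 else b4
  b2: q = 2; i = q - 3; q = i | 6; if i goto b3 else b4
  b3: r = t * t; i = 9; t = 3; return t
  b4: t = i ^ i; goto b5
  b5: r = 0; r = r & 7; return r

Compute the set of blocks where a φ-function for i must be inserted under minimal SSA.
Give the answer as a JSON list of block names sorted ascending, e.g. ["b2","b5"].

idom tree: b1←b0 b2←b0 b3←b2 b4←b0 b5←b4
Join-block Dom:
  b2: preds {b0,b1}: {b0} ∩ {b0,b1} = {b0}; idom=b0
  b4: preds {b1,b2}: {b0,b1} ∩ {b0,b2} = {b0}; idom=b0

DF walk-up:
  b2←b0: walk · to b0
  b2←b1: walk b1 to b0
  b4←b1: walk b1 to b0
  b4←b2: walk b2 to b0
  b0 → ∅
  b1 → {b2,b4}
  b2 → {b4}
  b3 → ∅
  b4 → ∅
  b5 → ∅

φ for i: defs {b0,b2,b3}
  DF⁺ = {b4}

Answer: ["b4"]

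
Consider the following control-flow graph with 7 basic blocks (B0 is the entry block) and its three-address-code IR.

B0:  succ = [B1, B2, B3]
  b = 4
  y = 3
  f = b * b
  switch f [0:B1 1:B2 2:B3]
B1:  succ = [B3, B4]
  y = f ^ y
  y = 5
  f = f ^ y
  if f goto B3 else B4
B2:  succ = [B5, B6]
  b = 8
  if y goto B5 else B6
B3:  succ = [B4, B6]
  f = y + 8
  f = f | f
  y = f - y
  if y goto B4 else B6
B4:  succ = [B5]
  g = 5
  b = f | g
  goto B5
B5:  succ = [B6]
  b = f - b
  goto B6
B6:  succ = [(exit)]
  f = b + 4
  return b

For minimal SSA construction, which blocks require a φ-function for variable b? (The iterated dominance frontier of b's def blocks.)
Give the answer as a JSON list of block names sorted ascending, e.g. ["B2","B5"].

idom tree: B1←B0 B2←B0 B3←B0 B4←B0 B5←B0 B6←B0
Dom at joins:
  B3: preds {B0,B1}: {B0} ∩ {B0,B1} = {B0}; idom=B0
  B4: preds {B1,B3}: {B0,B1} ∩ {B0,B3} = {B0}; idom=B0
  B5: preds {B2,B4}: {B0,B2} ∩ {B0,B4} = {B0}; idom=B0
  B6: preds {B2,B3,B5}: {B0,B2} ∩ {B0,B3} ∩ {B0,B5} = {B0}; idom=B0

Frontier:
  join B3 pred B0: · stop@B0
  join B3 pred B1: B1 stop@B0
  join B4 pred B1: B1 stop@B0
  join B4 pred B3: B3 stop@B0
  join B5 pred B2: B2 stop@B0
  join B5 pred B4: B4 stop@B0
  join B6 pred B2: B2 stop@B0
  join B6 pred B3: B3 stop@B0
  join B6 pred B5: B5 stop@B0
  B0: DF=∅
  B1: DF={B3,B4}
  B2: DF={B5,B6}
  B3: DF={B4,B6}
  B4: DF={B5}
  B5: DF={B6}
  B6: DF=∅

φ for b: defs {B0,B2,B4,B5}
  DF⁺ = {B5,B6}

Answer: ["B5", "B6"]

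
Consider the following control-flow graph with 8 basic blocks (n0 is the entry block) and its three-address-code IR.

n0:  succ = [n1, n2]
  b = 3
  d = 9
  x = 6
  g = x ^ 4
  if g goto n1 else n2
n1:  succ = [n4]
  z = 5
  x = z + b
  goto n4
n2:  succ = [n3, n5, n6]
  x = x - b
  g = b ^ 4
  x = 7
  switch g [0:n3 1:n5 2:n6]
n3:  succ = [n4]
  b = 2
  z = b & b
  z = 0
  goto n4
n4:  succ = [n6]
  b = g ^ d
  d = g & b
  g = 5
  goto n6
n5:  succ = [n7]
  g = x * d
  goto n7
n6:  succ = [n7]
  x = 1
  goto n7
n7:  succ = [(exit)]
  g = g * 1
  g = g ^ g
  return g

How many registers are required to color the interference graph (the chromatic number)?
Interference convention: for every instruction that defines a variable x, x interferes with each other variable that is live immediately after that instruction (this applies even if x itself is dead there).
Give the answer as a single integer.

Answer: 4

Working:
Block summaries:
  n0 def {b,d,g,x} use ∅
  n1 def {x,z} use {b}
  n2 def {g,x} use {b,x}
  n3 def {b,z} use ∅
  n4 def {b,d,g} use {d,g}
  n5 def {g} use {d,x}
  n6 def {x} use ∅
  n7 def {g} use {g}

Liveness:
  live n0: ∅→{b,d,g,x}
  live n1: {b,d,g}→{d,g}
  live n2: {b,d,x}→{d,g,x}
  live n3: {d,g}→{d,g}
  live n4: {d,g}→{g}
  live n5: {d,x}→{g}
  live n6: {g}→{g}
  live n7: {g}→∅

Interfere edges:
  b↔{d,g,x,z}
  d↔{b,g,x,z}
  g↔{b,d,x,z}
  x↔{b,d,g}
  z↔{b,d,g}

Registers:
  lower bound: {b,d,g,x} mutually conflict ⇒ χ ≥ 4
  assign b→R0 d→R1 g→R2 x→R3 z→R3 — no edge inside a register ⇒ χ ≤ 4
  χ = 4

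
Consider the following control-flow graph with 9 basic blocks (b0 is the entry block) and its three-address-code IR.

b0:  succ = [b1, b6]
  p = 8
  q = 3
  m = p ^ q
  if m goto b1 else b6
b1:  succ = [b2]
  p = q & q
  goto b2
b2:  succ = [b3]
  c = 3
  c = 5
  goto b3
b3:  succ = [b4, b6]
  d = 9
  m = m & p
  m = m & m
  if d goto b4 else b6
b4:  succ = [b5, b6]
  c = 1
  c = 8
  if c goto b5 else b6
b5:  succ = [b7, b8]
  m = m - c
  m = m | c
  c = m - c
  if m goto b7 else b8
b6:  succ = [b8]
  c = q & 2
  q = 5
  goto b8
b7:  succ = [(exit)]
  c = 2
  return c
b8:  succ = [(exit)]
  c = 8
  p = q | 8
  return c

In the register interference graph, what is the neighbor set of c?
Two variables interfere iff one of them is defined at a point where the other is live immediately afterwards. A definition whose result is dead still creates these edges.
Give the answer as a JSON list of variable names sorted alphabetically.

Answer: ["m", "p", "q"]

Derivation:
Per-block:
  b0: {m,p,q} / ∅
  b1: {p} / {q}
  b2: {c} / ∅
  b3: {d,m} / {m,p}
  b4: {c} / ∅
  b5: {c,m} / {c,m}
  b6: {c,q} / {q}
  b7: {c} / ∅
  b8: {c,p} / {q}

Liveness:
  live b0: ∅→{m,q}
  live b1: {m,q}→{m,p,q}
  live b2: {m,p,q}→{m,p,q}
  live b3: {m,p,q}→{m,q}
  live b4: {m,q}→{c,m,q}
  live b5: {c,m,q}→{q}
  live b6: {q}→{q}
  live b7: ∅→∅
  live b8: {q}→∅

Conflict graph:
  c — {m,p,q}
  d — {m,p,q}
  m — {c,d,p,q}
  p — {c,d,m,q}
  q — {c,d,m,p}

N(c) = ["m", "p", "q"]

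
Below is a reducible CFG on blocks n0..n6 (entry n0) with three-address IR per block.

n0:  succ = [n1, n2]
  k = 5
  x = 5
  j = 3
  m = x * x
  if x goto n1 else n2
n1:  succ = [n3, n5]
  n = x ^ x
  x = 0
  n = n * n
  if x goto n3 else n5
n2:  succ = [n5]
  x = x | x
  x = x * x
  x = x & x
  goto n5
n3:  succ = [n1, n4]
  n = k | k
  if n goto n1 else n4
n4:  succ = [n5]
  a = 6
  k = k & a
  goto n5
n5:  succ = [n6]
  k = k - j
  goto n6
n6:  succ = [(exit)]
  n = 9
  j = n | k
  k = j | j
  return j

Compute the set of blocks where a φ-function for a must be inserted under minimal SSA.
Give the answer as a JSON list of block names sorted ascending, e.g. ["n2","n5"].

Answer: ["n5"]

Analysis:
idom tree: n1←n0 n2←n0 n3←n1 n4←n3 n5←n0 n6←n5
Dom at joins:
  n1: preds {n0,n3}: {n0} ∩ {n0,n1,n3} = {n0}; idom=n0
  n5: preds {n1,n2,n4}: {n0,n1} ∩ {n0,n2} ∩ {n0,n1,n3,n4} = {n0}; idom=n0

DF derivation:
  join n1 pred n0: · stop@n0
  join n1 pred n3: n3→n1 stop@n0
  join n5 pred n1: n1 stop@n0
  join n5 pred n2: n2 stop@n0
  join n5 pred n4: n4→n3→n1 stop@n0
  DF(n0)=∅
  DF(n1)={n1,n5}
  DF(n2)={n5}
  DF(n3)={n1,n5}
  DF(n4)={n5}
  DF(n5)=∅
  DF(n6)=∅

φ for a: defs {n4}
  DF⁺ = {n5}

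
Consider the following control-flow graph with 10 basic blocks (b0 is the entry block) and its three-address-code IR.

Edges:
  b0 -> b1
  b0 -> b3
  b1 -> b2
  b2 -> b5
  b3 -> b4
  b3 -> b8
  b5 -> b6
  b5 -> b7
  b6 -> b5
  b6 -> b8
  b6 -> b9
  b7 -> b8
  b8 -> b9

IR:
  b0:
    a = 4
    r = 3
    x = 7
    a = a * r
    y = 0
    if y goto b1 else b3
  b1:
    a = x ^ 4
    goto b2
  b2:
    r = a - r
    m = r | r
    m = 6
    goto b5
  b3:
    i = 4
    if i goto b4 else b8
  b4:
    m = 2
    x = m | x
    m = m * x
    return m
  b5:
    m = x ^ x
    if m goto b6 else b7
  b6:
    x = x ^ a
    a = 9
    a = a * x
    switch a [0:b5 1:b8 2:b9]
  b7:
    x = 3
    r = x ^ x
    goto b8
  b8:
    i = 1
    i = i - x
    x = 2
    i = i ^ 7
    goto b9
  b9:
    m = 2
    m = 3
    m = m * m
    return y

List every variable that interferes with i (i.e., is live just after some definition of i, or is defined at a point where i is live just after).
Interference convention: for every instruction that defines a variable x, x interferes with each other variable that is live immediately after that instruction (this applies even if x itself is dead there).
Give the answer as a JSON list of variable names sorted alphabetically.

Per-block:
  b0: {a,r,x,y} / ∅
  b1: {a} / {x}
  b2: {m,r} / {a,r}
  b3: {i} / ∅
  b4: {m,x} / {x}
  b5: {m} / {x}
  b6: {a,x} / {a,x}
  b7: {r,x} / ∅
  b8: {i,x} / {x}
  b9: {m} / {y}

Backward fixpoint:
  b0: in=∅ out={r,x,y}
  b1: in={r,x,y} out={a,r,x,y}
  b2: in={a,r,x,y} out={a,x,y}
  b3: in={x,y} out={x,y}
  b4: in={x} out=∅
  b5: in={a,x,y} out={a,x,y}
  b6: in={a,x,y} out={a,x,y}
  b7: in={y} out={x,y}
  b8: in={x,y} out={y}
  b9: in={y} out=∅

Interference:
  a — {m,r,x,y}
  i — {x,y}
  m — {a,x,y}
  r — {a,x,y}
  x — {a,i,m,r,y}
  y — {a,i,m,r,x}

N(i) = ["x", "y"]

Answer: ["x", "y"]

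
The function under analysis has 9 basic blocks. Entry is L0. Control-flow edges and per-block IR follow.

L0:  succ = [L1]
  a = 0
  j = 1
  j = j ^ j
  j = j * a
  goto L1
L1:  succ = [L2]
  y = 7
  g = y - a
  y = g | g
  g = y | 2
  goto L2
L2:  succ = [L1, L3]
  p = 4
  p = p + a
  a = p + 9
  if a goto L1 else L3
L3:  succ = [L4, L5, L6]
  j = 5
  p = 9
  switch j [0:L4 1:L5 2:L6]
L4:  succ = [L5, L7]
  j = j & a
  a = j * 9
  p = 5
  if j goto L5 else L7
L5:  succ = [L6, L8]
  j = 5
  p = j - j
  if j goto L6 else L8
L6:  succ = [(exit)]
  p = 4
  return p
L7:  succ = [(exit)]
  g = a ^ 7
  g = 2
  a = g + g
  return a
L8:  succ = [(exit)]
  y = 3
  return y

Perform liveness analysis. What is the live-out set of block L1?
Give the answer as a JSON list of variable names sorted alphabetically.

Per-block:
  L0: {a,j} / ∅
  L1: {g,y} / {a}
  L2: {a,p} / {a}
  L3: {j,p} / ∅
  L4: {a,j,p} / {a,j}
  L5: {j,p} / ∅
  L6: {p} / ∅
  L7: {a,g} / {a}
  L8: {y} / ∅

Backward fixpoint:
  live L0: ∅→{a}
  live L1: {a}→{a}
  live L2: {a}→{a}
  live L3: {a}→{a,j}
  live L4: {a,j}→{a}
  live L5: ∅→∅
  live L6: ∅→∅
  live L7: {a}→∅
  live L8: ∅→∅

live-out(L1) = ["a"]

Answer: ["a"]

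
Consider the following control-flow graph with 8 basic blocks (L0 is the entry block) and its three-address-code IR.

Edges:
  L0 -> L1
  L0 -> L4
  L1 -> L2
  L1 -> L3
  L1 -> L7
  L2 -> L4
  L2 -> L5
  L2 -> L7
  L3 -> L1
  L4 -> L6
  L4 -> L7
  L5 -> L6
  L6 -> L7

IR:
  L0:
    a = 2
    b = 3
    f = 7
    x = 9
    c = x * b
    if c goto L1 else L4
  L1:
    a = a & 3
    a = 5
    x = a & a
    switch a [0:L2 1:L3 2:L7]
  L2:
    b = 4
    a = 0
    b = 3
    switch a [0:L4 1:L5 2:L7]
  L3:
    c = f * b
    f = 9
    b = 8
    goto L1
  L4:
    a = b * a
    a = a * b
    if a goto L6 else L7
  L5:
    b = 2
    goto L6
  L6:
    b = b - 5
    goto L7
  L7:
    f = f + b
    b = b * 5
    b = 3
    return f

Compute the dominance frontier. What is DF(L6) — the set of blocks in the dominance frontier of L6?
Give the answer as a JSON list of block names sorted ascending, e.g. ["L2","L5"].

idom tree: L1←L0 L2←L1 L3←L1 L4←L0 L5←L2 L6←L0 L7←L0
Dom at joins:
  L1: preds {L0,L3}: {L0} ∩ {L0,L1,L3} = {L0}; idom=L0
  L4: preds {L0,L2}: {L0} ∩ {L0,L1,L2} = {L0}; idom=L0
  L6: preds {L4,L5}: {L0,L4} ∩ {L0,L1,L2,L5} = {L0}; idom=L0
  L7: preds {L1,L2,L4,L6}: {L0,L1} ∩ {L0,L1,L2} ∩ {L0,L4} ∩ {L0,L6} = {L0}; idom=L0

DF derivation:
  L1←L0: walk · to L0
  L1←L3: walk L3→L1 to L0
  L4←L0: walk · to L0
  L4←L2: walk L2→L1 to L0
  L6←L4: walk L4 to L0
  L6←L5: walk L5→L2→L1 to L0
  L7←L1: walk L1 to L0
  L7←L2: walk L2→L1 to L0
  L7←L4: walk L4 to L0
  L7←L6: walk L6 to L0
  L0: DF=∅
  L1: DF={L1,L4,L6,L7}
  L2: DF={L4,L6,L7}
  L3: DF={L1}
  L4: DF={L6,L7}
  L5: DF={L6}
  L6: DF={L7}
  L7: DF=∅

DF(L6) = ["L7"]

Answer: ["L7"]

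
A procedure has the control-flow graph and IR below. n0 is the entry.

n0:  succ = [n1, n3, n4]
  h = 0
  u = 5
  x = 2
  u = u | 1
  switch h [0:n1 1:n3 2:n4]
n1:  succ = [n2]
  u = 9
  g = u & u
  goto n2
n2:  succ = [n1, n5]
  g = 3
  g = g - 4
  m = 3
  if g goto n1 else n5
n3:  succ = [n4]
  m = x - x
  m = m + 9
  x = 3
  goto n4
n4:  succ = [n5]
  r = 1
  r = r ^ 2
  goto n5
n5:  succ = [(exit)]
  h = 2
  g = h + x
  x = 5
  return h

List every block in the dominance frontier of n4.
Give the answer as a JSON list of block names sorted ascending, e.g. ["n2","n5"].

Answer: ["n5"]

Derivation:
idom tree: n1←n0 n2←n1 n3←n0 n4←n0 n5←n0
Dom∩ at merges:
  n1: preds {n0,n2}: {n0} ∩ {n0,n1,n2} = {n0}; idom=n0
  n4: preds {n0,n3}: {n0} ∩ {n0,n3} = {n0}; idom=n0
  n5: preds {n2,n4}: {n0,n1,n2} ∩ {n0,n4} = {n0}; idom=n0

Frontier:
  join n1 pred n0: · stop@n0
  join n1 pred n2: n2→n1 stop@n0
  join n4 pred n0: · stop@n0
  join n4 pred n3: n3 stop@n0
  join n5 pred n2: n2→n1 stop@n0
  join n5 pred n4: n4 stop@n0
  DF(n0)=∅
  DF(n1)={n1,n5}
  DF(n2)={n1,n5}
  DF(n3)={n4}
  DF(n4)={n5}
  DF(n5)=∅

DF(n4) = ["n5"]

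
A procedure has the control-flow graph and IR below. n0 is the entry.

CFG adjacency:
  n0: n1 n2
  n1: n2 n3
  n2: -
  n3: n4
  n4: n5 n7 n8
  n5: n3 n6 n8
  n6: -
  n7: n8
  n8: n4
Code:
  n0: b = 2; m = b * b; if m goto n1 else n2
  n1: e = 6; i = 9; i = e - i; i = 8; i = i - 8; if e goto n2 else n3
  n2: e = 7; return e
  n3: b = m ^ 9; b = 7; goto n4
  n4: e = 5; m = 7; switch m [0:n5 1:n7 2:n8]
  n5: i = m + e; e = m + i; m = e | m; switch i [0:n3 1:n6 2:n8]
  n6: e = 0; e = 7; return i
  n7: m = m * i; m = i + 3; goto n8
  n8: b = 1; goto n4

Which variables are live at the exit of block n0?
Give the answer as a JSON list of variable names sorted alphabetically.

Answer: ["m"]

Analysis:
def/use:
  n0: def={b,m} ue=∅
  n1: def={e,i} ue=∅
  n2: def={e} ue=∅
  n3: def={b} ue={m}
  n4: def={e,m} ue=∅
  n5: def={e,i,m} ue={e,m}
  n6: def={e} ue={i}
  n7: def={m} ue={i,m}
  n8: def={b} ue=∅

Live sets:
  n0: in=∅ out={m}
  n1: in={m} out={i,m}
  n2: in=∅ out=∅
  n3: in={i,m} out={i}
  n4: in={i} out={e,i,m}
  n5: in={e,m} out={i,m}
  n6: in={i} out=∅
  n7: in={i,m} out={i}
  n8: in={i} out={i}

live-out(n0) = ["m"]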